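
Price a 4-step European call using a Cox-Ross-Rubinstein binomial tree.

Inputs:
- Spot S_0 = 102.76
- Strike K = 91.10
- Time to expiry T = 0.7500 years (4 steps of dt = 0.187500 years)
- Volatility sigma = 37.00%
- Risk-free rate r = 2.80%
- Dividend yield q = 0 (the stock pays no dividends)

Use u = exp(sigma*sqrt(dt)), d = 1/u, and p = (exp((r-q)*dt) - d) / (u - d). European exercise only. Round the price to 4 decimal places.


Answer: Price = V(0,0) = 20.6971

Derivation:
dt = T/N = 0.187500
u = exp(sigma*sqrt(dt)) = 1.173763; d = 1/u = 0.851961
p = (exp((r-q)*dt) - d) / (u - d) = 0.476389
Discount per step: exp(-r*dt) = 0.994764
Stock lattice S(k, i) with i counting down-moves:
  k=0: S(0,0) = 102.7600
  k=1: S(1,0) = 120.6159; S(1,1) = 87.5475
  k=2: S(2,0) = 141.5744; S(2,1) = 102.7600; S(2,2) = 74.5870
  k=3: S(3,0) = 166.1748; S(3,1) = 120.6159; S(3,2) = 87.5475; S(3,3) = 63.5452
  k=4: S(4,0) = 195.0498; S(4,1) = 141.5744; S(4,2) = 102.7600; S(4,3) = 74.5870; S(4,4) = 54.1381
Terminal payoffs V(N, i) = max(S_T - K, 0):
  V(4,0) = 103.949812; V(4,1) = 50.474428; V(4,2) = 11.660000; V(4,3) = 0.000000; V(4,4) = 0.000000
Backward induction: V(k, i) = exp(-r*dt) * [p * V(k+1, i) + (1-p) * V(k+1, i+1)].
  V(3,0) = exp(-r*dt) * [p*103.949812 + (1-p)*50.474428] = 75.551826
  V(3,1) = exp(-r*dt) * [p*50.474428 + (1-p)*11.660000] = 29.992892
  V(3,2) = exp(-r*dt) * [p*11.660000 + (1-p)*0.000000] = 5.525611
  V(3,3) = exp(-r*dt) * [p*0.000000 + (1-p)*0.000000] = 0.000000
  V(2,0) = exp(-r*dt) * [p*75.551826 + (1-p)*29.992892] = 51.425974
  V(2,1) = exp(-r*dt) * [p*29.992892 + (1-p)*5.525611] = 17.091589
  V(2,2) = exp(-r*dt) * [p*5.525611 + (1-p)*0.000000] = 2.618557
  V(1,0) = exp(-r*dt) * [p*51.425974 + (1-p)*17.091589] = 33.272972
  V(1,1) = exp(-r*dt) * [p*17.091589 + (1-p)*2.618557] = 9.463537
  V(0,0) = exp(-r*dt) * [p*33.272972 + (1-p)*9.463537] = 20.697146


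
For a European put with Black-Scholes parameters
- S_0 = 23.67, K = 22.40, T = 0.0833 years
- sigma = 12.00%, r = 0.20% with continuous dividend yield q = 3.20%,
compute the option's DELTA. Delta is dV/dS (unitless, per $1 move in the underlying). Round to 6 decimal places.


d1 = 1.5374513632; d2 = 1.5028172760
phi(d1) = 0.1223564368; exp(-qT) = 0.9973379496; exp(-rT) = 0.9998334139
N(-d1) = 0.0620914083
Delta = -exp(-qT) * N(-d1) = -0.9973379496 * 0.0620914083 = -0.061926

Answer: Delta = -0.061926


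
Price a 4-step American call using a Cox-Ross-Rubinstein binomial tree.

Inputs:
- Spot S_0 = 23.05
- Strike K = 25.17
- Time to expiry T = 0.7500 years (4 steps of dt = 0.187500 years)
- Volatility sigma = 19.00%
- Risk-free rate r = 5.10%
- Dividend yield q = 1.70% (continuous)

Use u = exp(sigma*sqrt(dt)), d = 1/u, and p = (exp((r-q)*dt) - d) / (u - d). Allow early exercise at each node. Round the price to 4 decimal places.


dt = T/N = 0.187500
u = exp(sigma*sqrt(dt)) = 1.085752; d = 1/u = 0.921021
p = (exp((r-q)*dt) - d) / (u - d) = 0.518267
Discount per step: exp(-r*dt) = 0.990483
Stock lattice S(k, i) with i counting down-moves:
  k=0: S(0,0) = 23.0500
  k=1: S(1,0) = 25.0266; S(1,1) = 21.2295
  k=2: S(2,0) = 27.1726; S(2,1) = 23.0500; S(2,2) = 19.5528
  k=3: S(3,0) = 29.5027; S(3,1) = 25.0266; S(3,2) = 21.2295; S(3,3) = 18.0086
  k=4: S(4,0) = 32.0326; S(4,1) = 27.1726; S(4,2) = 23.0500; S(4,3) = 19.5528; S(4,4) = 16.5863
Terminal payoffs V(N, i) = max(S_T - K, 0):
  V(4,0) = 6.862641; V(4,1) = 2.002640; V(4,2) = 0.000000; V(4,3) = 0.000000; V(4,4) = 0.000000
Backward induction: V(k, i) = exp(-r*dt) * [p * V(k+1, i) + (1-p) * V(k+1, i+1)]; then take max(V_cont, immediate exercise) for American.
  V(3,0) = exp(-r*dt) * [p*6.862641 + (1-p)*2.002640] = 4.478387; exercise = 4.332736; V(3,0) = max -> 4.478387
  V(3,1) = exp(-r*dt) * [p*2.002640 + (1-p)*0.000000] = 1.028024; exercise = 0.000000; V(3,1) = max -> 1.028024
  V(3,2) = exp(-r*dt) * [p*0.000000 + (1-p)*0.000000] = 0.000000; exercise = 0.000000; V(3,2) = max -> 0.000000
  V(3,3) = exp(-r*dt) * [p*0.000000 + (1-p)*0.000000] = 0.000000; exercise = 0.000000; V(3,3) = max -> 0.000000
  V(2,0) = exp(-r*dt) * [p*4.478387 + (1-p)*1.028024] = 2.789430; exercise = 2.002640; V(2,0) = max -> 2.789430
  V(2,1) = exp(-r*dt) * [p*1.028024 + (1-p)*0.000000] = 0.527720; exercise = 0.000000; V(2,1) = max -> 0.527720
  V(2,2) = exp(-r*dt) * [p*0.000000 + (1-p)*0.000000] = 0.000000; exercise = 0.000000; V(2,2) = max -> 0.000000
  V(1,0) = exp(-r*dt) * [p*2.789430 + (1-p)*0.527720] = 1.683711; exercise = 0.000000; V(1,0) = max -> 1.683711
  V(1,1) = exp(-r*dt) * [p*0.527720 + (1-p)*0.000000] = 0.270897; exercise = 0.000000; V(1,1) = max -> 0.270897
  V(0,0) = exp(-r*dt) * [p*1.683711 + (1-p)*0.270897] = 0.993565; exercise = 0.000000; V(0,0) = max -> 0.993565

Answer: Price = V(0,0) = 0.9936


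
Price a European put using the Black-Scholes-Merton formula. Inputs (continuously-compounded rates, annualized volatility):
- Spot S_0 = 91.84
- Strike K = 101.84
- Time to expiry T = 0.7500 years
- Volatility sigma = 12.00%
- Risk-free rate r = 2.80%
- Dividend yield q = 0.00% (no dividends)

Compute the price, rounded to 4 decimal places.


d1 = (ln(S/K) + (r - q + 0.5*sigma^2) * T) / (sigma * sqrt(T)) = -0.74050004
d2 = d1 - sigma * sqrt(T) = -0.84442309
exp(-rT) = 0.97921896; exp(-qT) = 1.00000000
P = K * exp(-rT) * N(-d2) - S_0 * exp(-qT) * N(-d1)
N(-d1) = 0.77050168; N(-d2) = 0.80078349
P = 101.8400 * 0.97921896 * 0.80078349 - 91.8400 * 1.00000000 * 0.77050168 = 9.0942

Answer: Price = 9.0942


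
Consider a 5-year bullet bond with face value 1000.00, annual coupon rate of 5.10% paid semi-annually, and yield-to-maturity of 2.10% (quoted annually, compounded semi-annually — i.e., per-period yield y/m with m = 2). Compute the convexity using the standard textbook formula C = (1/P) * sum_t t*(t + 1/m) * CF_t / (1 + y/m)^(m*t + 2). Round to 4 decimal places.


Answer: Convexity = 23.4690

Derivation:
Coupon per period c = face * coupon_rate / m = 25.500000
Periods per year m = 2; per-period yield y/m = 0.010500
Number of cashflows N = 10
Cashflows (t years, CF_t, discount factor 1/(1+y/m)^(m*t), PV):
  t = 0.5000: CF_t = 25.500000, DF = 0.989609, PV = 25.235032
  t = 1.0000: CF_t = 25.500000, DF = 0.979326, PV = 24.972818
  t = 1.5000: CF_t = 25.500000, DF = 0.969150, PV = 24.713328
  t = 2.0000: CF_t = 25.500000, DF = 0.959080, PV = 24.456534
  t = 2.5000: CF_t = 25.500000, DF = 0.949114, PV = 24.202409
  t = 3.0000: CF_t = 25.500000, DF = 0.939252, PV = 23.950924
  t = 3.5000: CF_t = 25.500000, DF = 0.929492, PV = 23.702052
  t = 4.0000: CF_t = 25.500000, DF = 0.919834, PV = 23.455767
  t = 4.5000: CF_t = 25.500000, DF = 0.910276, PV = 23.212041
  t = 5.0000: CF_t = 1025.500000, DF = 0.900818, PV = 923.788361
Price P = sum_t PV_t = 1141.689265
Convexity numerator sum_t t*(t + 1/m) * CF_t / (1+y/m)^(m*t + 2):
  t = 0.5000: term = 12.356664
  t = 1.0000: term = 36.684801
  t = 1.5000: term = 72.607226
  t = 2.0000: term = 119.754620
  t = 2.5000: term = 177.765394
  t = 3.0000: term = 246.285553
  t = 3.5000: term = 324.968567
  t = 4.0000: term = 413.475239
  t = 4.5000: term = 511.473576
  t = 5.0000: term = 24878.978473
Convexity = (1/P) * sum = 26794.350113 / 1141.689265 = 23.469039


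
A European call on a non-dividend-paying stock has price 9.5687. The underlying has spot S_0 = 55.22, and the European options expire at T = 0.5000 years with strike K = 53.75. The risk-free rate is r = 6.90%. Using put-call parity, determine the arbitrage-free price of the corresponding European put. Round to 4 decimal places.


Answer: Put price = 6.2759

Derivation:
Put-call parity: C - P = S_0 * exp(-qT) - K * exp(-rT).
S_0 * exp(-qT) = 55.2200 * 1.00000000 = 55.22000000
K * exp(-rT) = 53.7500 * 0.96608834 = 51.92724826
P = C - S*exp(-qT) + K*exp(-rT)
P = 9.5687 - 55.22000000 + 51.92724826 = 6.2759


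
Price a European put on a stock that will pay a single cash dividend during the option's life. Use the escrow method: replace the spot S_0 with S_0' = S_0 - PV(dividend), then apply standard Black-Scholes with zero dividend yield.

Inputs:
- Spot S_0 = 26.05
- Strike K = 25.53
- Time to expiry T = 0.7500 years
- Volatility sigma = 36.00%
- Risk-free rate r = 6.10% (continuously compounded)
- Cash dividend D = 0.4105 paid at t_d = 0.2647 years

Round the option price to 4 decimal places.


PV(D) = D * exp(-r * t_d) = 0.4105 * 0.98398296 = 0.40392500
S_0' = S_0 - PV(D) = 26.0500 - 0.40392500 = 25.64607500
d1 = (ln(S_0'/K) + (r + sigma^2/2)*T) / (sigma*sqrt(T)) = 0.31717798
d2 = d1 - sigma*sqrt(T) = 0.00540883
exp(-rT) = 0.95528075
N(-d1) = 0.37555428; N(-d2) = 0.49784220
P = K * exp(-rT) * N(-d2) - S_0' * N(-d1) = 25.5300 * 0.95528075 * 0.49784220 - 25.64607500 * 0.37555428 = 2.5100

Answer: Price = 2.5100


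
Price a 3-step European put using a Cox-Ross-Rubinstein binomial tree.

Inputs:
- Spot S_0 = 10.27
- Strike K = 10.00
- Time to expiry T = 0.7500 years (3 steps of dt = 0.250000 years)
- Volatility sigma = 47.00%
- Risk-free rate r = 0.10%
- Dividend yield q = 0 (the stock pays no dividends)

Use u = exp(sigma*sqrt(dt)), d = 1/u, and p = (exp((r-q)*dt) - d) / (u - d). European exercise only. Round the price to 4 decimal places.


dt = T/N = 0.250000
u = exp(sigma*sqrt(dt)) = 1.264909; d = 1/u = 0.790571
p = (exp((r-q)*dt) - d) / (u - d) = 0.442046
Discount per step: exp(-r*dt) = 0.999750
Stock lattice S(k, i) with i counting down-moves:
  k=0: S(0,0) = 10.2700
  k=1: S(1,0) = 12.9906; S(1,1) = 8.1192
  k=2: S(2,0) = 16.4319; S(2,1) = 10.2700; S(2,2) = 6.4188
  k=3: S(3,0) = 20.7849; S(3,1) = 12.9906; S(3,2) = 8.1192; S(3,3) = 5.0745
Terminal payoffs V(N, i) = max(K - S_T, 0):
  V(3,0) = 0.000000; V(3,1) = 0.000000; V(3,2) = 1.880837; V(3,3) = 4.925505
Backward induction: V(k, i) = exp(-r*dt) * [p * V(k+1, i) + (1-p) * V(k+1, i+1)].
  V(2,0) = exp(-r*dt) * [p*0.000000 + (1-p)*0.000000] = 0.000000
  V(2,1) = exp(-r*dt) * [p*0.000000 + (1-p)*1.880837] = 1.049158
  V(2,2) = exp(-r*dt) * [p*1.880837 + (1-p)*4.925505] = 3.578727
  V(1,0) = exp(-r*dt) * [p*0.000000 + (1-p)*1.049158] = 0.585236
  V(1,1) = exp(-r*dt) * [p*1.049158 + (1-p)*3.578727] = 2.459926
  V(0,0) = exp(-r*dt) * [p*0.585236 + (1-p)*2.459926] = 1.630819

Answer: Price = V(0,0) = 1.6308


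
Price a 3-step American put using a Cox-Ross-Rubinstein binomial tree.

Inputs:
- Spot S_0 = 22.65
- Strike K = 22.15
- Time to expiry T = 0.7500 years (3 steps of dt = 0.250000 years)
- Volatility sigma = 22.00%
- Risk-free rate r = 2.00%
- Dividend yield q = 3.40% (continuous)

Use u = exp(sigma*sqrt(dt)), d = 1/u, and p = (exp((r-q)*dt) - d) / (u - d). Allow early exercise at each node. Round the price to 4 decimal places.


dt = T/N = 0.250000
u = exp(sigma*sqrt(dt)) = 1.116278; d = 1/u = 0.895834
p = (exp((r-q)*dt) - d) / (u - d) = 0.456678
Discount per step: exp(-r*dt) = 0.995012
Stock lattice S(k, i) with i counting down-moves:
  k=0: S(0,0) = 22.6500
  k=1: S(1,0) = 25.2837; S(1,1) = 20.2906
  k=2: S(2,0) = 28.2236; S(2,1) = 22.6500; S(2,2) = 18.1771
  k=3: S(3,0) = 31.5054; S(3,1) = 25.2837; S(3,2) = 20.2906; S(3,3) = 16.2836
Terminal payoffs V(N, i) = max(K - S_T, 0):
  V(3,0) = 0.000000; V(3,1) = 0.000000; V(3,2) = 1.859357; V(3,3) = 5.866377
Backward induction: V(k, i) = exp(-r*dt) * [p * V(k+1, i) + (1-p) * V(k+1, i+1)]; then take max(V_cont, immediate exercise) for American.
  V(2,0) = exp(-r*dt) * [p*0.000000 + (1-p)*0.000000] = 0.000000; exercise = 0.000000; V(2,0) = max -> 0.000000
  V(2,1) = exp(-r*dt) * [p*0.000000 + (1-p)*1.859357] = 1.005190; exercise = 0.000000; V(2,1) = max -> 1.005190
  V(2,2) = exp(-r*dt) * [p*1.859357 + (1-p)*5.866377] = 4.016326; exercise = 3.972949; V(2,2) = max -> 4.016326
  V(1,0) = exp(-r*dt) * [p*0.000000 + (1-p)*1.005190] = 0.543418; exercise = 0.000000; V(1,0) = max -> 0.543418
  V(1,1) = exp(-r*dt) * [p*1.005190 + (1-p)*4.016326] = 2.628032; exercise = 1.859357; V(1,1) = max -> 2.628032
  V(0,0) = exp(-r*dt) * [p*0.543418 + (1-p)*2.628032] = 1.667674; exercise = 0.000000; V(0,0) = max -> 1.667674

Answer: Price = V(0,0) = 1.6677


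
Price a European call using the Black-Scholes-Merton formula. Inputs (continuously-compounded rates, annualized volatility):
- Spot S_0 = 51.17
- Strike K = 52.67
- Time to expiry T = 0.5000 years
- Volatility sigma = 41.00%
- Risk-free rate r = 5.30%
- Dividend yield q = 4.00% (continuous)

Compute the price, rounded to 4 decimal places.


d1 = (ln(S/K) + (r - q + 0.5*sigma^2) * T) / (sigma * sqrt(T)) = 0.06771803
d2 = d1 - sigma * sqrt(T) = -0.22219575
exp(-rT) = 0.97384804; exp(-qT) = 0.98019867
C = S_0 * exp(-qT) * N(d1) - K * exp(-rT) * N(d2)
N(d1) = 0.52699495; N(d2) = 0.41208075
C = 51.1700 * 0.98019867 * 0.52699495 - 52.6700 * 0.97384804 * 0.41208075 = 5.2957

Answer: Price = 5.2957


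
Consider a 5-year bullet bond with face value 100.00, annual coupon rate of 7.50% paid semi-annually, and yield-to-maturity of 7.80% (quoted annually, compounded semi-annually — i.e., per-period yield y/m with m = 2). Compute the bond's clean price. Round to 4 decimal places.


Coupon per period c = face * coupon_rate / m = 3.750000
Periods per year m = 2; per-period yield y/m = 0.039000
Number of cashflows N = 10
Cashflows (t years, CF_t, discount factor 1/(1+y/m)^(m*t), PV):
  t = 0.5000: CF_t = 3.750000, DF = 0.962464, PV = 3.609240
  t = 1.0000: CF_t = 3.750000, DF = 0.926337, PV = 3.473763
  t = 1.5000: CF_t = 3.750000, DF = 0.891566, PV = 3.343371
  t = 2.0000: CF_t = 3.750000, DF = 0.858100, PV = 3.217874
  t = 2.5000: CF_t = 3.750000, DF = 0.825890, PV = 3.097088
  t = 3.0000: CF_t = 3.750000, DF = 0.794889, PV = 2.980835
  t = 3.5000: CF_t = 3.750000, DF = 0.765052, PV = 2.868946
  t = 4.0000: CF_t = 3.750000, DF = 0.736335, PV = 2.761257
  t = 4.5000: CF_t = 3.750000, DF = 0.708696, PV = 2.657611
  t = 5.0000: CF_t = 103.750000, DF = 0.682094, PV = 70.767301
Price P = sum_t PV_t = 98.777286

Answer: Price = 98.7773


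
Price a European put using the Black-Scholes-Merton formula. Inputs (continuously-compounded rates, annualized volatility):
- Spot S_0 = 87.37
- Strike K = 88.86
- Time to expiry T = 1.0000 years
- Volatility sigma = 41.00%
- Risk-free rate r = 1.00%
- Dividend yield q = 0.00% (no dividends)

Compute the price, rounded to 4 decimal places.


Answer: Price = 14.5454

Derivation:
d1 = (ln(S/K) + (r - q + 0.5*sigma^2) * T) / (sigma * sqrt(T)) = 0.18814604
d2 = d1 - sigma * sqrt(T) = -0.22185396
exp(-rT) = 0.99004983; exp(-qT) = 1.00000000
P = K * exp(-rT) * N(-d2) - S_0 * exp(-qT) * N(-d1)
N(-d1) = 0.42538109; N(-d2) = 0.58778621
P = 88.8600 * 0.99004983 * 0.58778621 - 87.3700 * 1.00000000 * 0.42538109 = 14.5454


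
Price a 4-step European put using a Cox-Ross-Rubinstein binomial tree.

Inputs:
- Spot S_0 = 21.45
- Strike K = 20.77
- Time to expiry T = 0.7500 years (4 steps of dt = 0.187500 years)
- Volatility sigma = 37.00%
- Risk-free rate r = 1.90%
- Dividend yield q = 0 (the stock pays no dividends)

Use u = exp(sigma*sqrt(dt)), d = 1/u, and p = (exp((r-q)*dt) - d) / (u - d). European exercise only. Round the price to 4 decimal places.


Answer: Price = V(0,0) = 2.1597

Derivation:
dt = T/N = 0.187500
u = exp(sigma*sqrt(dt)) = 1.173763; d = 1/u = 0.851961
p = (exp((r-q)*dt) - d) / (u - d) = 0.471122
Discount per step: exp(-r*dt) = 0.996444
Stock lattice S(k, i) with i counting down-moves:
  k=0: S(0,0) = 21.4500
  k=1: S(1,0) = 25.1772; S(1,1) = 18.2746
  k=2: S(2,0) = 29.5521; S(2,1) = 21.4500; S(2,2) = 15.5692
  k=3: S(3,0) = 34.6871; S(3,1) = 25.1772; S(3,2) = 18.2746; S(3,3) = 13.2644
  k=4: S(4,0) = 40.7145; S(4,1) = 29.5521; S(4,2) = 21.4500; S(4,3) = 15.5692; S(4,4) = 11.3007
Terminal payoffs V(N, i) = max(K - S_T, 0):
  V(4,0) = 0.000000; V(4,1) = 0.000000; V(4,2) = 0.000000; V(4,3) = 5.200790; V(4,4) = 9.469287
Backward induction: V(k, i) = exp(-r*dt) * [p * V(k+1, i) + (1-p) * V(k+1, i+1)].
  V(3,0) = exp(-r*dt) * [p*0.000000 + (1-p)*0.000000] = 0.000000
  V(3,1) = exp(-r*dt) * [p*0.000000 + (1-p)*0.000000] = 0.000000
  V(3,2) = exp(-r*dt) * [p*0.000000 + (1-p)*5.200790] = 2.740802
  V(3,3) = exp(-r*dt) * [p*5.200790 + (1-p)*9.469287] = 7.431781
  V(2,0) = exp(-r*dt) * [p*0.000000 + (1-p)*0.000000] = 0.000000
  V(2,1) = exp(-r*dt) * [p*0.000000 + (1-p)*2.740802] = 1.444395
  V(2,2) = exp(-r*dt) * [p*2.740802 + (1-p)*7.431781] = 5.203188
  V(1,0) = exp(-r*dt) * [p*0.000000 + (1-p)*1.444395] = 0.761192
  V(1,1) = exp(-r*dt) * [p*1.444395 + (1-p)*5.203188] = 3.420132
  V(0,0) = exp(-r*dt) * [p*0.761192 + (1-p)*3.420132] = 2.159739


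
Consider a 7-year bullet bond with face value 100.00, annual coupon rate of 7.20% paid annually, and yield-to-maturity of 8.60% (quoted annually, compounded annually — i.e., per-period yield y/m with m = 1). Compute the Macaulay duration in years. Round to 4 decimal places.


Coupon per period c = face * coupon_rate / m = 7.200000
Periods per year m = 1; per-period yield y/m = 0.086000
Number of cashflows N = 7
Cashflows (t years, CF_t, discount factor 1/(1+y/m)^(m*t), PV):
  t = 1.0000: CF_t = 7.200000, DF = 0.920810, PV = 6.629834
  t = 2.0000: CF_t = 7.200000, DF = 0.847892, PV = 6.104820
  t = 3.0000: CF_t = 7.200000, DF = 0.780747, PV = 5.621381
  t = 4.0000: CF_t = 7.200000, DF = 0.718920, PV = 5.176226
  t = 5.0000: CF_t = 7.200000, DF = 0.661989, PV = 4.766322
  t = 6.0000: CF_t = 7.200000, DF = 0.609566, PV = 4.388878
  t = 7.0000: CF_t = 107.200000, DF = 0.561295, PV = 60.170831
Price P = sum_t PV_t = 92.858292
Macaulay numerator sum_t t * PV_t:
  t * PV_t at t = 1.0000: 6.629834
  t * PV_t at t = 2.0000: 12.209640
  t * PV_t at t = 3.0000: 16.864143
  t * PV_t at t = 4.0000: 20.704902
  t * PV_t at t = 5.0000: 23.831610
  t * PV_t at t = 6.0000: 26.333270
  t * PV_t at t = 7.0000: 421.195816
Macaulay duration D = (sum_t t * PV_t) / P = 527.769215 / 92.858292 = 5.683598

Answer: Macaulay duration = 5.6836 years


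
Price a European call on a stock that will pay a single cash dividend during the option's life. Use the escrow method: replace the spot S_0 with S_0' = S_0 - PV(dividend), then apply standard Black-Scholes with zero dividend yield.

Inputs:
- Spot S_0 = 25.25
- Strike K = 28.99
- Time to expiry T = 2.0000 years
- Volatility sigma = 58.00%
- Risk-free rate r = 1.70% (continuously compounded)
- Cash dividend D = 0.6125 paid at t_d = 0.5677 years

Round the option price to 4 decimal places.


Answer: Price = 6.7891

Derivation:
PV(D) = D * exp(-r * t_d) = 0.6125 * 0.99039552 = 0.60661726
S_0' = S_0 - PV(D) = 25.2500 - 0.60661726 = 24.64338274
d1 = (ln(S_0'/K) + (r + sigma^2/2)*T) / (sigma*sqrt(T)) = 0.25353127
d2 = d1 - sigma*sqrt(T) = -0.56671259
exp(-rT) = 0.96657150
N(d1) = 0.60007115; N(d2) = 0.28545473
C = S_0' * N(d1) - K * exp(-rT) * N(d2) = 24.64338274 * 0.60007115 - 28.9900 * 0.96657150 * 0.28545473 = 6.7891


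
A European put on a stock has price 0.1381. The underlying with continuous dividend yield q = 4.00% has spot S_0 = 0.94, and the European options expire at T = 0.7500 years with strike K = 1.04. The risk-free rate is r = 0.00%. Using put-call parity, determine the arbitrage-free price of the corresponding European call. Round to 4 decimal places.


Put-call parity: C - P = S_0 * exp(-qT) - K * exp(-rT).
S_0 * exp(-qT) = 0.9400 * 0.97044553 = 0.91221880
K * exp(-rT) = 1.0400 * 1.00000000 = 1.04000000
C = P + S*exp(-qT) - K*exp(-rT)
C = 0.1381 + 0.91221880 - 1.04000000 = 0.0103

Answer: Call price = 0.0103


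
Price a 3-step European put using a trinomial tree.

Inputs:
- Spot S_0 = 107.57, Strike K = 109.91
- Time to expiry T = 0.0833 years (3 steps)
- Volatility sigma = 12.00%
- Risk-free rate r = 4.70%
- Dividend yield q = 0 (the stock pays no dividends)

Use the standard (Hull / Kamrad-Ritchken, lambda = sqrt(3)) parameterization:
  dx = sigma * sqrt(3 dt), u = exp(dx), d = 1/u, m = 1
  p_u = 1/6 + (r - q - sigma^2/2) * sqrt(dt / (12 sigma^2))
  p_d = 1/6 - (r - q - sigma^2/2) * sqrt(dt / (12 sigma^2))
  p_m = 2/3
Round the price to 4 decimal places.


Answer: Price = V(0,0) = 2.6988

Derivation:
dt = T/N = 0.027767; dx = sigma*sqrt(3*dt) = 0.034634
u = exp(dx) = 1.035241; d = 1/u = 0.965959
p_u = 0.182621, p_m = 0.666667, p_d = 0.150713
Discount per step: exp(-r*dt) = 0.998696
Stock lattice S(k, j) with j the centered position index:
  k=0: S(0,+0) = 107.5700
  k=1: S(1,-1) = 103.9082; S(1,+0) = 107.5700; S(1,+1) = 111.3609
  k=2: S(2,-2) = 100.3710; S(2,-1) = 103.9082; S(2,+0) = 107.5700; S(2,+1) = 111.3609; S(2,+2) = 115.2853
  k=3: S(3,-3) = 96.9543; S(3,-2) = 100.3710; S(3,-1) = 103.9082; S(3,+0) = 107.5700; S(3,+1) = 111.3609; S(3,+2) = 115.2853; S(3,+3) = 119.3481
Terminal payoffs V(N, j) = max(K - S_T, 0):
  V(3,-3) = 12.955719; V(3,-2) = 9.538970; V(3,-1) = 6.001811; V(3,+0) = 2.340000; V(3,+1) = 0.000000; V(3,+2) = 0.000000; V(3,+3) = 0.000000
Backward induction: V(k, j) = exp(-r*dt) * [p_u * V(k+1, j+1) + p_m * V(k+1, j) + p_d * V(k+1, j-1)]
  V(2,-2) = exp(-r*dt) * [p_u*6.001811 + p_m*9.538970 + p_d*12.955719] = 9.395688
  V(2,-1) = exp(-r*dt) * [p_u*2.340000 + p_m*6.001811 + p_d*9.538970] = 5.858532
  V(2,+0) = exp(-r*dt) * [p_u*0.000000 + p_m*2.340000 + p_d*6.001811] = 2.461334
  V(2,+1) = exp(-r*dt) * [p_u*0.000000 + p_m*0.000000 + p_d*2.340000] = 0.352207
  V(2,+2) = exp(-r*dt) * [p_u*0.000000 + p_m*0.000000 + p_d*0.000000] = 0.000000
  V(1,-1) = exp(-r*dt) * [p_u*2.461334 + p_m*5.858532 + p_d*9.395688] = 5.763700
  V(1,+0) = exp(-r*dt) * [p_u*0.352207 + p_m*2.461334 + p_d*5.858532] = 2.584788
  V(1,+1) = exp(-r*dt) * [p_u*0.000000 + p_m*0.352207 + p_d*2.461334] = 0.604969
  V(0,+0) = exp(-r*dt) * [p_u*0.604969 + p_m*2.584788 + p_d*5.763700] = 2.698810


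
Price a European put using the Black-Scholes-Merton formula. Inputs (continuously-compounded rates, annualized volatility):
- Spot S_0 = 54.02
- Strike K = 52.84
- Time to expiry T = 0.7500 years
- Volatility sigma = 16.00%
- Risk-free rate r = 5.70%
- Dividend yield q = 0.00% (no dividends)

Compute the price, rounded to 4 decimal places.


d1 = (ln(S/K) + (r - q + 0.5*sigma^2) * T) / (sigma * sqrt(T)) = 0.53719461
d2 = d1 - sigma * sqrt(T) = 0.39863055
exp(-rT) = 0.95815090; exp(-qT) = 1.00000000
P = K * exp(-rT) * N(-d2) - S_0 * exp(-qT) * N(-d1)
N(-d1) = 0.29556660; N(-d2) = 0.34508273
P = 52.8400 * 0.95815090 * 0.34508273 - 54.0200 * 1.00000000 * 0.29556660 = 1.5046

Answer: Price = 1.5046


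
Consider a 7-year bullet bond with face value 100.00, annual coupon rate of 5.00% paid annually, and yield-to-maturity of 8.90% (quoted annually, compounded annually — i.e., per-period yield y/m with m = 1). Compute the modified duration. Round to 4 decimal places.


Answer: Modified duration = 5.4639

Derivation:
Coupon per period c = face * coupon_rate / m = 5.000000
Periods per year m = 1; per-period yield y/m = 0.089000
Number of cashflows N = 7
Cashflows (t years, CF_t, discount factor 1/(1+y/m)^(m*t), PV):
  t = 1.0000: CF_t = 5.000000, DF = 0.918274, PV = 4.591368
  t = 2.0000: CF_t = 5.000000, DF = 0.843226, PV = 4.216132
  t = 3.0000: CF_t = 5.000000, DF = 0.774313, PV = 3.871563
  t = 4.0000: CF_t = 5.000000, DF = 0.711031, PV = 3.555155
  t = 5.0000: CF_t = 5.000000, DF = 0.652921, PV = 3.264605
  t = 6.0000: CF_t = 5.000000, DF = 0.599560, PV = 2.997800
  t = 7.0000: CF_t = 105.000000, DF = 0.550560, PV = 57.808825
Price P = sum_t PV_t = 80.305449
First compute Macaulay numerator sum_t t * PV_t:
  t * PV_t at t = 1.0000: 4.591368
  t * PV_t at t = 2.0000: 8.432265
  t * PV_t at t = 3.0000: 11.614690
  t * PV_t at t = 4.0000: 14.220618
  t * PV_t at t = 5.0000: 16.323024
  t * PV_t at t = 6.0000: 17.986803
  t * PV_t at t = 7.0000: 404.661774
Macaulay duration D = 477.830542 / 80.305449 = 5.950163
Modified duration = D / (1 + y/m) = 5.950163 / (1 + 0.089000) = 5.463878


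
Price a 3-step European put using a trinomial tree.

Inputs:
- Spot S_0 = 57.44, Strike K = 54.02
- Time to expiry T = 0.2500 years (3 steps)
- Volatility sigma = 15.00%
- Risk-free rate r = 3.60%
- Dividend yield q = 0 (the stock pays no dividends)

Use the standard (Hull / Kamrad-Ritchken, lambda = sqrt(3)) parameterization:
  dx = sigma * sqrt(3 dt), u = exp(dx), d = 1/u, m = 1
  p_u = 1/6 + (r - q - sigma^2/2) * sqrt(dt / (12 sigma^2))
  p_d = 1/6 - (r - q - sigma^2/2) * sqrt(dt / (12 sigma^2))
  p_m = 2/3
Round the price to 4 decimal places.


Answer: Price = V(0,0) = 0.3980

Derivation:
dt = T/N = 0.083333; dx = sigma*sqrt(3*dt) = 0.075000
u = exp(dx) = 1.077884; d = 1/u = 0.927743
p_u = 0.180417, p_m = 0.666667, p_d = 0.152917
Discount per step: exp(-r*dt) = 0.997004
Stock lattice S(k, j) with j the centered position index:
  k=0: S(0,+0) = 57.4400
  k=1: S(1,-1) = 53.2896; S(1,+0) = 57.4400; S(1,+1) = 61.9137
  k=2: S(2,-2) = 49.4391; S(2,-1) = 53.2896; S(2,+0) = 57.4400; S(2,+1) = 61.9137; S(2,+2) = 66.7358
  k=3: S(3,-3) = 45.8668; S(3,-2) = 49.4391; S(3,-1) = 53.2896; S(3,+0) = 57.4400; S(3,+1) = 61.9137; S(3,+2) = 66.7358; S(3,+3) = 71.9334
Terminal payoffs V(N, j) = max(K - S_T, 0):
  V(3,-3) = 8.153228; V(3,-2) = 4.580934; V(3,-1) = 0.730414; V(3,+0) = 0.000000; V(3,+1) = 0.000000; V(3,+2) = 0.000000; V(3,+3) = 0.000000
Backward induction: V(k, j) = exp(-r*dt) * [p_u * V(k+1, j+1) + p_m * V(k+1, j) + p_d * V(k+1, j-1)]
  V(2,-2) = exp(-r*dt) * [p_u*0.730414 + p_m*4.580934 + p_d*8.153228] = 4.419222
  V(2,-1) = exp(-r*dt) * [p_u*0.000000 + p_m*0.730414 + p_d*4.580934] = 1.183887
  V(2,+0) = exp(-r*dt) * [p_u*0.000000 + p_m*0.000000 + p_d*0.730414] = 0.111358
  V(2,+1) = exp(-r*dt) * [p_u*0.000000 + p_m*0.000000 + p_d*0.000000] = 0.000000
  V(2,+2) = exp(-r*dt) * [p_u*0.000000 + p_m*0.000000 + p_d*0.000000] = 0.000000
  V(1,-1) = exp(-r*dt) * [p_u*0.111358 + p_m*1.183887 + p_d*4.419222] = 1.480673
  V(1,+0) = exp(-r*dt) * [p_u*0.000000 + p_m*0.111358 + p_d*1.183887] = 0.254510
  V(1,+1) = exp(-r*dt) * [p_u*0.000000 + p_m*0.000000 + p_d*0.111358] = 0.016977
  V(0,+0) = exp(-r*dt) * [p_u*0.016977 + p_m*0.254510 + p_d*1.480673] = 0.397960


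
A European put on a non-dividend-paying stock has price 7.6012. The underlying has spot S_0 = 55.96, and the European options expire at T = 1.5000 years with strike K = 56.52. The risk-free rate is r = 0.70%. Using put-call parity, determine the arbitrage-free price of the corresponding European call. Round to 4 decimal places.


Answer: Call price = 7.6316

Derivation:
Put-call parity: C - P = S_0 * exp(-qT) - K * exp(-rT).
S_0 * exp(-qT) = 55.9600 * 1.00000000 = 55.96000000
K * exp(-rT) = 56.5200 * 0.98955493 = 55.92964479
C = P + S*exp(-qT) - K*exp(-rT)
C = 7.6012 + 55.96000000 - 55.92964479 = 7.6316


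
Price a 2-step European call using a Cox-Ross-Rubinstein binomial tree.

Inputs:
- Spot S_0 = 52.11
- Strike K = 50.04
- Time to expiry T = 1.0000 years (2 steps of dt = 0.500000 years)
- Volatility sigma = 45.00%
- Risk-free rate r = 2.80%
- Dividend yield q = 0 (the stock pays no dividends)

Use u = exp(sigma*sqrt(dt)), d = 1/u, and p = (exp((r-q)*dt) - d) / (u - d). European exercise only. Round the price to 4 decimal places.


dt = T/N = 0.500000
u = exp(sigma*sqrt(dt)) = 1.374648; d = 1/u = 0.727459
p = (exp((r-q)*dt) - d) / (u - d) = 0.442899
Discount per step: exp(-r*dt) = 0.986098
Stock lattice S(k, i) with i counting down-moves:
  k=0: S(0,0) = 52.1100
  k=1: S(1,0) = 71.6329; S(1,1) = 37.9079
  k=2: S(2,0) = 98.4701; S(2,1) = 52.1100; S(2,2) = 27.5764
Terminal payoffs V(N, i) = max(S_T - K, 0):
  V(2,0) = 48.430102; V(2,1) = 2.070000; V(2,2) = 0.000000
Backward induction: V(k, i) = exp(-r*dt) * [p * V(k+1, i) + (1-p) * V(k+1, i+1)].
  V(1,0) = exp(-r*dt) * [p*48.430102 + (1-p)*2.070000] = 22.288611
  V(1,1) = exp(-r*dt) * [p*2.070000 + (1-p)*0.000000] = 0.904055
  V(0,0) = exp(-r*dt) * [p*22.288611 + (1-p)*0.904055] = 10.231014

Answer: Price = V(0,0) = 10.2310


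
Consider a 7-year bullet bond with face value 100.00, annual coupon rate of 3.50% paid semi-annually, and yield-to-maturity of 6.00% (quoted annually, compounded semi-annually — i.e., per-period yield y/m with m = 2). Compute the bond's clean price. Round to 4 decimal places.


Answer: Price = 85.8799

Derivation:
Coupon per period c = face * coupon_rate / m = 1.750000
Periods per year m = 2; per-period yield y/m = 0.030000
Number of cashflows N = 14
Cashflows (t years, CF_t, discount factor 1/(1+y/m)^(m*t), PV):
  t = 0.5000: CF_t = 1.750000, DF = 0.970874, PV = 1.699029
  t = 1.0000: CF_t = 1.750000, DF = 0.942596, PV = 1.649543
  t = 1.5000: CF_t = 1.750000, DF = 0.915142, PV = 1.601498
  t = 2.0000: CF_t = 1.750000, DF = 0.888487, PV = 1.554852
  t = 2.5000: CF_t = 1.750000, DF = 0.862609, PV = 1.509565
  t = 3.0000: CF_t = 1.750000, DF = 0.837484, PV = 1.465597
  t = 3.5000: CF_t = 1.750000, DF = 0.813092, PV = 1.422910
  t = 4.0000: CF_t = 1.750000, DF = 0.789409, PV = 1.381466
  t = 4.5000: CF_t = 1.750000, DF = 0.766417, PV = 1.341229
  t = 5.0000: CF_t = 1.750000, DF = 0.744094, PV = 1.302164
  t = 5.5000: CF_t = 1.750000, DF = 0.722421, PV = 1.264237
  t = 6.0000: CF_t = 1.750000, DF = 0.701380, PV = 1.227415
  t = 6.5000: CF_t = 1.750000, DF = 0.680951, PV = 1.191665
  t = 7.0000: CF_t = 101.750000, DF = 0.661118, PV = 67.268737
Price P = sum_t PV_t = 85.879909


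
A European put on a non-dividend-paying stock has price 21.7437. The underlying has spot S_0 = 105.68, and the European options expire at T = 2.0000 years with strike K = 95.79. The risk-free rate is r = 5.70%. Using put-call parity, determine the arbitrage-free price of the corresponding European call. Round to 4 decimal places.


Answer: Call price = 41.9543

Derivation:
Put-call parity: C - P = S_0 * exp(-qT) - K * exp(-rT).
S_0 * exp(-qT) = 105.6800 * 1.00000000 = 105.68000000
K * exp(-rT) = 95.7900 * 0.89225796 = 85.46938959
C = P + S*exp(-qT) - K*exp(-rT)
C = 21.7437 + 105.68000000 - 85.46938959 = 41.9543


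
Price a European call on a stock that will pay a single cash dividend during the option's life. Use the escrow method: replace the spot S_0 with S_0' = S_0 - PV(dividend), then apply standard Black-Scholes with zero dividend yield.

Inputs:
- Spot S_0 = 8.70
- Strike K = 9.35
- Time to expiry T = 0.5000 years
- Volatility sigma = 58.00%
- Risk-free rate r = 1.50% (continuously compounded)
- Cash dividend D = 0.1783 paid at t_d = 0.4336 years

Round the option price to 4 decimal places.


PV(D) = D * exp(-r * t_d) = 0.1783 * 0.99351711 = 0.17714410
S_0' = S_0 - PV(D) = 8.7000 - 0.17714410 = 8.52285590
d1 = (ln(S_0'/K) + (r + sigma^2/2)*T) / (sigma*sqrt(T)) = -0.00249891
d2 = d1 - sigma*sqrt(T) = -0.41262085
exp(-rT) = 0.99252805
N(d1) = 0.49900308; N(d2) = 0.33994221
C = S_0' * N(d1) - K * exp(-rT) * N(d2) = 8.52285590 * 0.49900308 - 9.3500 * 0.99252805 * 0.33994221 = 1.0982

Answer: Price = 1.0982


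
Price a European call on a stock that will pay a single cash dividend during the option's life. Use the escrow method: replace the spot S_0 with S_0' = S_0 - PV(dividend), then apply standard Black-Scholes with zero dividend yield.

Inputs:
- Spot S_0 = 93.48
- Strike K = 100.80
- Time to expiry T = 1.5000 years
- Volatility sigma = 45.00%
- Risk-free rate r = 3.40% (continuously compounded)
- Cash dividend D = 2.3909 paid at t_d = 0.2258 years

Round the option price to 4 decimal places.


Answer: Price = 18.0307

Derivation:
PV(D) = D * exp(-r * t_d) = 2.3909 * 0.99235219 = 2.37261486
S_0' = S_0 - PV(D) = 93.4800 - 2.37261486 = 91.10738514
d1 = (ln(S_0'/K) + (r + sigma^2/2)*T) / (sigma*sqrt(T)) = 0.18466524
d2 = d1 - sigma*sqrt(T) = -0.36646995
exp(-rT) = 0.95027867
N(d1) = 0.57325419; N(d2) = 0.35700721
C = S_0' * N(d1) - K * exp(-rT) * N(d2) = 91.10738514 * 0.57325419 - 100.8000 * 0.95027867 * 0.35700721 = 18.0307


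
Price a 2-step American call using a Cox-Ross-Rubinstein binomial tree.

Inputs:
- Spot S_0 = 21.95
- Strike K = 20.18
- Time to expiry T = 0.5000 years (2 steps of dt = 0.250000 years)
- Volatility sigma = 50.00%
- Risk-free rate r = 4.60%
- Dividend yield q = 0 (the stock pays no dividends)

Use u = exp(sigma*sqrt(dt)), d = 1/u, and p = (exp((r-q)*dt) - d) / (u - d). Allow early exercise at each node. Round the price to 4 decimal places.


dt = T/N = 0.250000
u = exp(sigma*sqrt(dt)) = 1.284025; d = 1/u = 0.778801
p = (exp((r-q)*dt) - d) / (u - d) = 0.460717
Discount per step: exp(-r*dt) = 0.988566
Stock lattice S(k, i) with i counting down-moves:
  k=0: S(0,0) = 21.9500
  k=1: S(1,0) = 28.1844; S(1,1) = 17.0947
  k=2: S(2,0) = 36.1894; S(2,1) = 21.9500; S(2,2) = 13.3133
Terminal payoffs V(N, i) = max(S_T - K, 0):
  V(2,0) = 16.009432; V(2,1) = 1.770000; V(2,2) = 0.000000
Backward induction: V(k, i) = exp(-r*dt) * [p * V(k+1, i) + (1-p) * V(k+1, i+1)]; then take max(V_cont, immediate exercise) for American.
  V(1,0) = exp(-r*dt) * [p*16.009432 + (1-p)*1.770000] = 8.235099; exercise = 8.004358; V(1,0) = max -> 8.235099
  V(1,1) = exp(-r*dt) * [p*1.770000 + (1-p)*0.000000] = 0.806145; exercise = 0.000000; V(1,1) = max -> 0.806145
  V(0,0) = exp(-r*dt) * [p*8.235099 + (1-p)*0.806145] = 4.180438; exercise = 1.770000; V(0,0) = max -> 4.180438

Answer: Price = V(0,0) = 4.1804


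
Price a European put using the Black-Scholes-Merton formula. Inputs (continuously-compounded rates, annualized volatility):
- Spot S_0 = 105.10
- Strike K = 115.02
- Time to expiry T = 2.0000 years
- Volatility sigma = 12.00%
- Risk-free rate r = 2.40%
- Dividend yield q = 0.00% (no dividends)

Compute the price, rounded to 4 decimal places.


d1 = (ln(S/K) + (r - q + 0.5*sigma^2) * T) / (sigma * sqrt(T)) = -0.16377623
d2 = d1 - sigma * sqrt(T) = -0.33348186
exp(-rT) = 0.95313379; exp(-qT) = 1.00000000
P = K * exp(-rT) * N(-d2) - S_0 * exp(-qT) * N(-d1)
N(-d1) = 0.56504635; N(-d2) = 0.63061471
P = 115.0200 * 0.95313379 * 0.63061471 - 105.1000 * 1.00000000 * 0.56504635 = 9.7476

Answer: Price = 9.7476


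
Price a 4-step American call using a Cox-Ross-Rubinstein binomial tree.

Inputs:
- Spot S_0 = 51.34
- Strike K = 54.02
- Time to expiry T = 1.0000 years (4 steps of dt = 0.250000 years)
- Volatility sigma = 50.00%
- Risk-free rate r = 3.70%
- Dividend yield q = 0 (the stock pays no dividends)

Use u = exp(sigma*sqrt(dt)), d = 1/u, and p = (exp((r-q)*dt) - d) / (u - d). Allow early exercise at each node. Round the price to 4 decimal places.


Answer: Price = V(0,0) = 9.6664

Derivation:
dt = T/N = 0.250000
u = exp(sigma*sqrt(dt)) = 1.284025; d = 1/u = 0.778801
p = (exp((r-q)*dt) - d) / (u - d) = 0.456217
Discount per step: exp(-r*dt) = 0.990793
Stock lattice S(k, i) with i counting down-moves:
  k=0: S(0,0) = 51.3400
  k=1: S(1,0) = 65.9219; S(1,1) = 39.9836
  k=2: S(2,0) = 84.6454; S(2,1) = 51.3400; S(2,2) = 31.1393
  k=3: S(3,0) = 108.6868; S(3,1) = 65.9219; S(3,2) = 39.9836; S(3,3) = 24.2513
  k=4: S(4,0) = 139.5566; S(4,1) = 84.6454; S(4,2) = 51.3400; S(4,3) = 31.1393; S(4,4) = 18.8869
Terminal payoffs V(N, i) = max(S_T - K, 0):
  V(4,0) = 85.536589; V(4,1) = 30.625350; V(4,2) = 0.000000; V(4,3) = 0.000000; V(4,4) = 0.000000
Backward induction: V(k, i) = exp(-r*dt) * [p * V(k+1, i) + (1-p) * V(k+1, i+1)]; then take max(V_cont, immediate exercise) for American.
  V(3,0) = exp(-r*dt) * [p*85.536589 + (1-p)*30.625350] = 55.164162; exercise = 54.666781; V(3,0) = max -> 55.164162
  V(3,1) = exp(-r*dt) * [p*30.625350 + (1-p)*0.000000] = 13.843166; exercise = 11.901865; V(3,1) = max -> 13.843166
  V(3,2) = exp(-r*dt) * [p*0.000000 + (1-p)*0.000000] = 0.000000; exercise = 0.000000; V(3,2) = max -> 0.000000
  V(3,3) = exp(-r*dt) * [p*0.000000 + (1-p)*0.000000] = 0.000000; exercise = 0.000000; V(3,3) = max -> 0.000000
  V(2,0) = exp(-r*dt) * [p*55.164162 + (1-p)*13.843166] = 32.393482; exercise = 30.625350; V(2,0) = max -> 32.393482
  V(2,1) = exp(-r*dt) * [p*13.843166 + (1-p)*0.000000] = 6.257340; exercise = 0.000000; V(2,1) = max -> 6.257340
  V(2,2) = exp(-r*dt) * [p*0.000000 + (1-p)*0.000000] = 0.000000; exercise = 0.000000; V(2,2) = max -> 0.000000
  V(1,0) = exp(-r*dt) * [p*32.393482 + (1-p)*6.257340] = 18.013696; exercise = 11.901865; V(1,0) = max -> 18.013696
  V(1,1) = exp(-r*dt) * [p*6.257340 + (1-p)*0.000000] = 2.828422; exercise = 0.000000; V(1,1) = max -> 2.828422
  V(0,0) = exp(-r*dt) * [p*18.013696 + (1-p)*2.828422] = 9.666375; exercise = 0.000000; V(0,0) = max -> 9.666375


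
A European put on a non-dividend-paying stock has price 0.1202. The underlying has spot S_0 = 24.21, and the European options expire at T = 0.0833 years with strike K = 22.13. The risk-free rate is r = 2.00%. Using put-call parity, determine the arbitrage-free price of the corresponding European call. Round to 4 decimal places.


Put-call parity: C - P = S_0 * exp(-qT) - K * exp(-rT).
S_0 * exp(-qT) = 24.2100 * 1.00000000 = 24.21000000
K * exp(-rT) = 22.1300 * 0.99833539 = 22.09316211
C = P + S*exp(-qT) - K*exp(-rT)
C = 0.1202 + 24.21000000 - 22.09316211 = 2.2370

Answer: Call price = 2.2370


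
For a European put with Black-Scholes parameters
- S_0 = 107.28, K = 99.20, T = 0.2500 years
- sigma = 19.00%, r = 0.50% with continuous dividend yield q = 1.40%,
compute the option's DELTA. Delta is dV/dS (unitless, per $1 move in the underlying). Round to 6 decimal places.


Answer: Delta = -0.197507

Derivation:
d1 = 0.8480707861; d2 = 0.7530707861
phi(d1) = 0.2784405904; exp(-qT) = 0.9965061179; exp(-rT) = 0.9987507809
N(-d1) = 0.1981992750
Delta = -exp(-qT) * N(-d1) = -0.9965061179 * 0.1981992750 = -0.197507


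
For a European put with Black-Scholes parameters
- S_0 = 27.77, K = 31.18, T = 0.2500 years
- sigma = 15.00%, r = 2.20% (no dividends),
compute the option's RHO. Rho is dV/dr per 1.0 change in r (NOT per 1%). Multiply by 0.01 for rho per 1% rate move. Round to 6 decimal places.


Answer: Rho = -7.242761

Derivation:
d1 = -1.4334408308; d2 = -1.5084408308
phi(d1) = 0.1427993414; exp(-qT) = 1.0000000000; exp(-rT) = 0.9945150973
N(-d2) = 0.9342791302
Rho = -K*T*exp(-rT)*N(-d2) = -31.1800 * 0.2500 * 0.9945150973 * 0.9342791302 = -7.242761


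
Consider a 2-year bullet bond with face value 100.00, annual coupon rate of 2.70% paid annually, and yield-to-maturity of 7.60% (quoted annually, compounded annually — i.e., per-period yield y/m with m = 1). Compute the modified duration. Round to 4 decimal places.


Answer: Modified duration = 1.8332

Derivation:
Coupon per period c = face * coupon_rate / m = 2.700000
Periods per year m = 1; per-period yield y/m = 0.076000
Number of cashflows N = 2
Cashflows (t years, CF_t, discount factor 1/(1+y/m)^(m*t), PV):
  t = 1.0000: CF_t = 2.700000, DF = 0.929368, PV = 2.509294
  t = 2.0000: CF_t = 102.700000, DF = 0.863725, PV = 88.704551
Price P = sum_t PV_t = 91.213844
First compute Macaulay numerator sum_t t * PV_t:
  t * PV_t at t = 1.0000: 2.509294
  t * PV_t at t = 2.0000: 177.409102
Macaulay duration D = 179.918395 / 91.213844 = 1.972490
Modified duration = D / (1 + y/m) = 1.972490 / (1 + 0.076000) = 1.833169


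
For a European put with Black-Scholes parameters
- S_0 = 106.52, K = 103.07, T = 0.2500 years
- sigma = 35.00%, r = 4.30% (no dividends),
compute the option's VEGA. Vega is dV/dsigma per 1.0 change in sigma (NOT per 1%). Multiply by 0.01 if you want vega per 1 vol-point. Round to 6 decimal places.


d1 = 0.3370679537; d2 = 0.1620679537
phi(d1) = 0.3769110972; exp(-qT) = 1.0000000000; exp(-rT) = 0.9893075748
Vega = S * exp(-qT) * phi(d1) * sqrt(T) = 106.5200 * 1.0000000000 * 0.3769110972 * 0.5000000000 = 20.074285

Answer: Vega = 20.074285


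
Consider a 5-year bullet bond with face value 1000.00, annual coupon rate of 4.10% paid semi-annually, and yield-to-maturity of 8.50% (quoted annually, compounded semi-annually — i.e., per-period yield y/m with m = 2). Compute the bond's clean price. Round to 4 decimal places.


Coupon per period c = face * coupon_rate / m = 20.500000
Periods per year m = 2; per-period yield y/m = 0.042500
Number of cashflows N = 10
Cashflows (t years, CF_t, discount factor 1/(1+y/m)^(m*t), PV):
  t = 0.5000: CF_t = 20.500000, DF = 0.959233, PV = 19.664269
  t = 1.0000: CF_t = 20.500000, DF = 0.920127, PV = 18.862608
  t = 1.5000: CF_t = 20.500000, DF = 0.882616, PV = 18.093629
  t = 2.0000: CF_t = 20.500000, DF = 0.846634, PV = 17.355999
  t = 2.5000: CF_t = 20.500000, DF = 0.812119, PV = 16.648440
  t = 3.0000: CF_t = 20.500000, DF = 0.779011, PV = 15.969727
  t = 3.5000: CF_t = 20.500000, DF = 0.747253, PV = 15.318683
  t = 4.0000: CF_t = 20.500000, DF = 0.716789, PV = 14.694180
  t = 4.5000: CF_t = 20.500000, DF = 0.687568, PV = 14.095137
  t = 5.0000: CF_t = 1020.500000, DF = 0.659537, PV = 673.057817
Price P = sum_t PV_t = 823.760486

Answer: Price = 823.7605


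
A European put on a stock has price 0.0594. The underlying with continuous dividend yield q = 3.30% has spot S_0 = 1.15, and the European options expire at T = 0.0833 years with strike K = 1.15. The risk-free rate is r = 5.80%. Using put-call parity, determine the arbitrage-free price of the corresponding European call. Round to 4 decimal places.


Put-call parity: C - P = S_0 * exp(-qT) - K * exp(-rT).
S_0 * exp(-qT) = 1.1500 * 0.99725487 = 1.14684311
K * exp(-rT) = 1.1500 * 0.99518025 = 1.14445729
C = P + S*exp(-qT) - K*exp(-rT)
C = 0.0594 + 1.14684311 - 1.14445729 = 0.0618

Answer: Call price = 0.0618
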